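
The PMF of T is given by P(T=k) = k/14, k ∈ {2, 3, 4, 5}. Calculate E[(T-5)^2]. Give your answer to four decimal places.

2.4286

E[(T-5)^2] = Σ (t-5)^2·P(T=t)
 = 9·1/7 + 4·3/14 + 1·2/7 + 0·5/14
 = 9/7 + 6/7 + 2/7 + 0
 = 17/7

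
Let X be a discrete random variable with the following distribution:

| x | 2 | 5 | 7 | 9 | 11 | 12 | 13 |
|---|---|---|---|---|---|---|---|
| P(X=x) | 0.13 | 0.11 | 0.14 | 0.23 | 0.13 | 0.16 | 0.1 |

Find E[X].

E[X] = Σ x·P(X=x)
 = 2·0.13 + 5·0.11 + 7·0.14 + 9·0.23 + 11·0.13 + 12·0.16 + 13·0.1
 = 0.26 + 0.55 + 0.98 + 2.07 + 1.43 + 1.92 + 1.3
 = 8.51

8.51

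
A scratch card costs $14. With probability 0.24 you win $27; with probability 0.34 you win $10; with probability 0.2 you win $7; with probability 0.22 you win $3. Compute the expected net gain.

E[payout] = 27·0.24 + 10·0.34 + 7·0.2 + 3·0.22
 = 6.48 + 3.4 + 1.4 + 0.66
 = 11.94
Net = 11.94 - 14 = -2.06

-2.06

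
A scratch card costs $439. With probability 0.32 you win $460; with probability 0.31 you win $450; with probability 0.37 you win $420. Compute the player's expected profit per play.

E[payout] = 460·0.32 + 450·0.31 + 420·0.37
 = 147.2 + 139.5 + 155.4
 = 442.1
Net = 442.1 - 439 = 3.1

3.1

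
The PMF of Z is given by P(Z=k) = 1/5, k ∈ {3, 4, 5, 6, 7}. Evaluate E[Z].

5

E[Z] = Σ z·P(Z=z)
 = 3·1/5 + 4·1/5 + 5·1/5 + 6·1/5 + 7·1/5
 = 3/5 + 4/5 + 1 + 6/5 + 7/5
 = 5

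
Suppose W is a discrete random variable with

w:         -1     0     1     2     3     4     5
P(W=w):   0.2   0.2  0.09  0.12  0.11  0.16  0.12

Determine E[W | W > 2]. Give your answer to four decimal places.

4.0256

P(W > 2) = 0.11 + 0.16 + 0.12 = 0.39.
E[W | W > 2] = [3·0.11 + 4·0.16 + 5·0.12] / 0.39
 = 1.57 / 0.39
 = 157/39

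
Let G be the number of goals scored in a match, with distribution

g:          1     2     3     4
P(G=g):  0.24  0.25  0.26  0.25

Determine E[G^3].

25.26

E[G^3] = Σ g^3·P(G=g)
 = 1·0.24 + 8·0.25 + 27·0.26 + 64·0.25
 = 0.24 + 2 + 7.02 + 16
 = 25.26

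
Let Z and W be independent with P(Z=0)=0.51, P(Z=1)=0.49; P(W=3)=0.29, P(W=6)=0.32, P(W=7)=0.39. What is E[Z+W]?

6.01

E[Z+W] = Σ_z Σ_w (z+w) · P(Z=z)P(W=w)
 = 3·0.1479 + 6·0.1632 + 7·0.1989 + 4·0.1421 + 7·0.1568 + 8·0.1911
 = 0.4437 + 0.9792 + 1.3923 + 0.5684 + 1.0976 + 1.5288
 = 6.01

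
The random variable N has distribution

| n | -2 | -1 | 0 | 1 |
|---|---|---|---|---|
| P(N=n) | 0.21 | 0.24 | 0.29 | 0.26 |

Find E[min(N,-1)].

E[min(N,-1)] = Σ min(n,-1)·P(N=n)
 = (-2)·0.21 + (-1)·0.24 + (-1)·0.29 + (-1)·0.26
 = (-0.42) + (-0.24) + (-0.29) + (-0.26)
 = -1.21

-1.21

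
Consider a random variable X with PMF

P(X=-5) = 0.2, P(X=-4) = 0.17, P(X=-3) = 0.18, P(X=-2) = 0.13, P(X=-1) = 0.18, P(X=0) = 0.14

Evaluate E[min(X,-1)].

E[min(X,-1)] = Σ min(x,-1)·P(X=x)
 = (-5)·0.2 + (-4)·0.17 + (-3)·0.18 + (-2)·0.13 + (-1)·0.18 + (-1)·0.14
 = (-1) + (-0.68) + (-0.54) + (-0.26) + (-0.18) + (-0.14)
 = -2.8

-2.8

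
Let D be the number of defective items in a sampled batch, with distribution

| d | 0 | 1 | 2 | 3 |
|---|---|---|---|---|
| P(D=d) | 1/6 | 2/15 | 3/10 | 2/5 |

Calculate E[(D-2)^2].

1.2

E[(D-2)^2] = Σ (d-2)^2·P(D=d)
 = 4·1/6 + 1·2/15 + 0·3/10 + 1·2/5
 = 2/3 + 2/15 + 0 + 2/5
 = 6/5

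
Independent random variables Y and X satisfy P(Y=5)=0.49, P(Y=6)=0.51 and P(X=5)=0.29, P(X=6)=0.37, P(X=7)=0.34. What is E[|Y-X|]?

0.8358

E[|Y-X|] = Σ_y Σ_x |y-x| · P(Y=y)P(X=x)
 = 0·0.1421 + 1·0.1813 + 2·0.1666 + 1·0.1479 + 0·0.1887 + 1·0.1734
 = 0 + 0.1813 + 0.3332 + 0.1479 + 0 + 0.1734
 = 0.8358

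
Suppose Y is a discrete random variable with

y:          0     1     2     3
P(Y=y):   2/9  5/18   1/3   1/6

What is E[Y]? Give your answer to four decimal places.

E[Y] = Σ y·P(Y=y)
 = 0·2/9 + 1·5/18 + 2·1/3 + 3·1/6
 = 0 + 5/18 + 2/3 + 1/2
 = 13/9

1.4444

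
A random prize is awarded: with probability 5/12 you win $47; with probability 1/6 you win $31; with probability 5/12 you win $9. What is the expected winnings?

28.5

E[payout] = 47·5/12 + 31·1/6 + 9·5/12
 = 235/12 + 31/6 + 15/4
 = 57/2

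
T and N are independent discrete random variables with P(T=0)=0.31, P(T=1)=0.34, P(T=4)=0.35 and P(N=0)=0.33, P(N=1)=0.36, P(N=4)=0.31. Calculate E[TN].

2.784

E[TN] = Σ_t Σ_n tn · P(T=t)P(N=n)
 = 0·0.1023 + 0·0.1116 + 0·0.0961 + 0·0.1122 + 1·0.1224 + 4·0.1054 + 0·0.1155 + 4·0.126 + 16·0.1085
 = 0 + 0 + 0 + 0 + 0.1224 + 0.4216 + 0 + 0.504 + 1.736
 = 2.784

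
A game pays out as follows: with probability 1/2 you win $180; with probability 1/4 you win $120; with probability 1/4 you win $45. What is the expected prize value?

E[payout] = 180·1/2 + 120·1/4 + 45·1/4
 = 90 + 30 + 45/4
 = 525/4

131.25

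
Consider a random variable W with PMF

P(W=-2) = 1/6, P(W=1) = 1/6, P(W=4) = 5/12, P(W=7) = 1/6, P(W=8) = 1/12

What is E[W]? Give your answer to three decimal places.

3.333

E[W] = Σ w·P(W=w)
 = (-2)·1/6 + 1·1/6 + 4·5/12 + 7·1/6 + 8·1/12
 = (-1/3) + 1/6 + 5/3 + 7/6 + 2/3
 = 10/3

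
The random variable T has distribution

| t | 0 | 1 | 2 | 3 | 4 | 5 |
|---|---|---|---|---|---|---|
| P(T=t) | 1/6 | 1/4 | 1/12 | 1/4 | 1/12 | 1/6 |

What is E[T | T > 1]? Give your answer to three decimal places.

P(T > 1) = 1/12 + 1/4 + 1/12 + 1/6 = 7/12.
E[T | T > 1] = [2·1/12 + 3·1/4 + 4·1/12 + 5·1/6] / (7/12)
 = 25/12 / (7/12)
 = 25/7

3.571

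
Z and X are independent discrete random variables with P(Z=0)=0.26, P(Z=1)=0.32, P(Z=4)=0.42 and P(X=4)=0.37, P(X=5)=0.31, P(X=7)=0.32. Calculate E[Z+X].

7.27

E[Z+X] = Σ_z Σ_x (z+x) · P(Z=z)P(X=x)
 = 4·0.0962 + 5·0.0806 + 7·0.0832 + 5·0.1184 + 6·0.0992 + 8·0.1024 + 8·0.1554 + 9·0.1302 + 11·0.1344
 = 0.3848 + 0.403 + 0.5824 + 0.592 + 0.5952 + 0.8192 + 1.2432 + 1.1718 + 1.4784
 = 7.27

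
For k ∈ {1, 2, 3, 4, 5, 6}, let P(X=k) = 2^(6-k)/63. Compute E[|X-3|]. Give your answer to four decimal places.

1.4444

E[|X-3|] = Σ |x-3|·P(X=x)
 = 2·32/63 + 1·16/63 + 0·8/63 + 1·4/63 + 2·2/63 + 3·1/63
 = 64/63 + 16/63 + 0 + 4/63 + 4/63 + 1/21
 = 13/9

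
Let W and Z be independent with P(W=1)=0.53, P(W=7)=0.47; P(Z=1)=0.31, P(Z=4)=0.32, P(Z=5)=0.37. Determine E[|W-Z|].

E[|W-Z|] = Σ_w Σ_z |w-z| · P(W=w)P(Z=z)
 = 0·0.1643 + 3·0.1696 + 4·0.1961 + 6·0.1457 + 3·0.1504 + 2·0.1739
 = 0 + 0.5088 + 0.7844 + 0.8742 + 0.4512 + 0.3478
 = 2.9664

2.9664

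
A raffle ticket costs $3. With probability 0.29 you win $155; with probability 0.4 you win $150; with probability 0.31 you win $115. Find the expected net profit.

E[payout] = 155·0.29 + 150·0.4 + 115·0.31
 = 44.95 + 60 + 35.65
 = 140.6
Net = 140.6 - 3 = 137.6

137.6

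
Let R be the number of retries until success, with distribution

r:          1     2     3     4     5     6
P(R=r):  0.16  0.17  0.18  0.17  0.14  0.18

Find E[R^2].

E[R^2] = Σ r^2·P(R=r)
 = 1·0.16 + 4·0.17 + 9·0.18 + 16·0.17 + 25·0.14 + 36·0.18
 = 0.16 + 0.68 + 1.62 + 2.72 + 3.5 + 6.48
 = 15.16

15.16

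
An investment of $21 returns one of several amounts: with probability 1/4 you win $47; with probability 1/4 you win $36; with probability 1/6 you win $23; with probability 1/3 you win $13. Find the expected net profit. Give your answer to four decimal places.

E[payout] = 47·1/4 + 36·1/4 + 23·1/6 + 13·1/3
 = 47/4 + 9 + 23/6 + 13/3
 = 347/12
Net = 347/12 - 21 = 95/12

7.9167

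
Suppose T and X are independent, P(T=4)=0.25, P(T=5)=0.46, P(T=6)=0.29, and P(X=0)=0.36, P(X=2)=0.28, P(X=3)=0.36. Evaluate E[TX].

8.2656

E[TX] = Σ_t Σ_x tx · P(T=t)P(X=x)
 = 0·0.09 + 8·0.07 + 12·0.09 + 0·0.1656 + 10·0.1288 + 15·0.1656 + 0·0.1044 + 12·0.0812 + 18·0.1044
 = 0 + 0.56 + 1.08 + 0 + 1.288 + 2.484 + 0 + 0.9744 + 1.8792
 = 8.2656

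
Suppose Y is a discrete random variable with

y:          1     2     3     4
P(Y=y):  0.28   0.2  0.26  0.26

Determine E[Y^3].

25.54

E[Y^3] = Σ y^3·P(Y=y)
 = 1·0.28 + 8·0.2 + 27·0.26 + 64·0.26
 = 0.28 + 1.6 + 7.02 + 16.64
 = 25.54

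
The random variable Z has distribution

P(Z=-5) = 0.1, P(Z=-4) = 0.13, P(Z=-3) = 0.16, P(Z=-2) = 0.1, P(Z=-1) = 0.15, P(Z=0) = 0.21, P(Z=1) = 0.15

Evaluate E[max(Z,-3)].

-1.37

E[max(Z,-3)] = Σ max(z,-3)·P(Z=z)
 = (-3)·0.1 + (-3)·0.13 + (-3)·0.16 + (-2)·0.1 + (-1)·0.15 + 0·0.21 + 1·0.15
 = (-0.3) + (-0.39) + (-0.48) + (-0.2) + (-0.15) + 0 + 0.15
 = -1.37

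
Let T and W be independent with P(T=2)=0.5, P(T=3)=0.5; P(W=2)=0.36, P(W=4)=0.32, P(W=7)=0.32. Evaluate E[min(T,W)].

2.32

E[min(T,W)] = Σ_t Σ_w min(t,w) · P(T=t)P(W=w)
 = 2·0.18 + 2·0.16 + 2·0.16 + 2·0.18 + 3·0.16 + 3·0.16
 = 0.36 + 0.32 + 0.32 + 0.36 + 0.48 + 0.48
 = 2.32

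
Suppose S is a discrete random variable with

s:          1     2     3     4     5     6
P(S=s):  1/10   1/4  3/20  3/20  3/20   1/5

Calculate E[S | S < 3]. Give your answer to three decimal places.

1.714

P(S < 3) = 1/10 + 1/4 = 7/20.
E[S | S < 3] = [1·1/10 + 2·1/4] / (7/20)
 = 3/5 / (7/20)
 = 12/7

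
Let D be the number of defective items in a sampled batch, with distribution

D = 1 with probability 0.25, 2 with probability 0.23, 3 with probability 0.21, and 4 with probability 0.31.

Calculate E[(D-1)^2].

E[(D-1)^2] = Σ (d-1)^2·P(D=d)
 = 0·0.25 + 1·0.23 + 4·0.21 + 9·0.31
 = 0 + 0.23 + 0.84 + 2.79
 = 3.86

3.86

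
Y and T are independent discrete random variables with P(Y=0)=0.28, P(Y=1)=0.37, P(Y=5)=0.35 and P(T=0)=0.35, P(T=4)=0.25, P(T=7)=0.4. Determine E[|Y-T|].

3.339

E[|Y-T|] = Σ_y Σ_t |y-t| · P(Y=y)P(T=t)
 = 0·0.098 + 4·0.07 + 7·0.112 + 1·0.1295 + 3·0.0925 + 6·0.148 + 5·0.1225 + 1·0.0875 + 2·0.14
 = 0 + 0.28 + 0.784 + 0.1295 + 0.2775 + 0.888 + 0.6125 + 0.0875 + 0.28
 = 3.339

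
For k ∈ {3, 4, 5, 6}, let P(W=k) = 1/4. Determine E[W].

E[W] = Σ w·P(W=w)
 = 3·1/4 + 4·1/4 + 5·1/4 + 6·1/4
 = 3/4 + 1 + 5/4 + 3/2
 = 9/2

4.5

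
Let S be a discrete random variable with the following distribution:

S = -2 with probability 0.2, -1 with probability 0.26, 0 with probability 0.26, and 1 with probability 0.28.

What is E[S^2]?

E[S^2] = Σ s^2·P(S=s)
 = 4·0.2 + 1·0.26 + 0·0.26 + 1·0.28
 = 0.8 + 0.26 + 0 + 0.28
 = 1.34

1.34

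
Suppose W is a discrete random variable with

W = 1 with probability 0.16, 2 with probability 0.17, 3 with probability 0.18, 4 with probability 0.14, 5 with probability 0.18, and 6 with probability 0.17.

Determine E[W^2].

E[W^2] = Σ w^2·P(W=w)
 = 1·0.16 + 4·0.17 + 9·0.18 + 16·0.14 + 25·0.18 + 36·0.17
 = 0.16 + 0.68 + 1.62 + 2.24 + 4.5 + 6.12
 = 15.32

15.32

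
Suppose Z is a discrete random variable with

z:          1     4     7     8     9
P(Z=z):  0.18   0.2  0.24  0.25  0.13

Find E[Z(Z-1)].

35.84

E[Z(Z-1)] = Σ z(z-1)·P(Z=z)
 = 0·0.18 + 12·0.2 + 42·0.24 + 56·0.25 + 72·0.13
 = 0 + 2.4 + 10.08 + 14 + 9.36
 = 35.84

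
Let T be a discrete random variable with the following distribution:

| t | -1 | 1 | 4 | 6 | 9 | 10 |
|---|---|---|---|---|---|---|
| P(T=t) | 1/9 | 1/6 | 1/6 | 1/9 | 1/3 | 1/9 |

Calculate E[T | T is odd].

5

P(T is odd) = 1/9 + 1/6 + 1/3 = 11/18.
E[T | T is odd] = [(-1)·1/9 + 1·1/6 + 9·1/3] / (11/18)
 = 55/18 / (11/18)
 = 5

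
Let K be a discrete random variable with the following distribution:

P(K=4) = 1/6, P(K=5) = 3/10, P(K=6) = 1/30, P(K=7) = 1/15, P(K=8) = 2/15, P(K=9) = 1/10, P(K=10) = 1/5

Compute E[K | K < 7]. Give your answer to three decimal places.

4.733

P(K < 7) = 1/6 + 3/10 + 1/30 = 1/2.
E[K | K < 7] = [4·1/6 + 5·3/10 + 6·1/30] / (1/2)
 = 71/30 / (1/2)
 = 71/15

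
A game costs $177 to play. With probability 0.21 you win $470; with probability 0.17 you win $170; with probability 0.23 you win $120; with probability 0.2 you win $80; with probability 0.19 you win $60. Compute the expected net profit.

E[payout] = 470·0.21 + 170·0.17 + 120·0.23 + 80·0.2 + 60·0.19
 = 98.7 + 28.9 + 27.6 + 16 + 11.4
 = 182.6
Net = 182.6 - 177 = 5.6

5.6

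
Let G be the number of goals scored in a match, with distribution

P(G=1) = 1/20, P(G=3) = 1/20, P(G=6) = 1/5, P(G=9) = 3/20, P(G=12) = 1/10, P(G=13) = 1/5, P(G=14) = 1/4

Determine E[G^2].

117.05

E[G^2] = Σ g^2·P(G=g)
 = 1·1/20 + 9·1/20 + 36·1/5 + 81·3/20 + 144·1/10 + 169·1/5 + 196·1/4
 = 1/20 + 9/20 + 36/5 + 243/20 + 72/5 + 169/5 + 49
 = 2341/20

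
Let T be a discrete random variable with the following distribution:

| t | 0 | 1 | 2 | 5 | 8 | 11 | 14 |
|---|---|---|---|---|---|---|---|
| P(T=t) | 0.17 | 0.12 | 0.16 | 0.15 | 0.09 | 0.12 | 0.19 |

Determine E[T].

E[T] = Σ t·P(T=t)
 = 0·0.17 + 1·0.12 + 2·0.16 + 5·0.15 + 8·0.09 + 11·0.12 + 14·0.19
 = 0 + 0.12 + 0.32 + 0.75 + 0.72 + 1.32 + 2.66
 = 5.89

5.89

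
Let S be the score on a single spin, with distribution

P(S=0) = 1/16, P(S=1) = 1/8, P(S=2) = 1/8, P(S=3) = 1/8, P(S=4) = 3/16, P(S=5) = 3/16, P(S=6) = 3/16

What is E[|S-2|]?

E[|S-2|] = Σ |s-2|·P(S=s)
 = 2·1/16 + 1·1/8 + 0·1/8 + 1·1/8 + 2·3/16 + 3·3/16 + 4·3/16
 = 1/8 + 1/8 + 0 + 1/8 + 3/8 + 9/16 + 3/4
 = 33/16

2.0625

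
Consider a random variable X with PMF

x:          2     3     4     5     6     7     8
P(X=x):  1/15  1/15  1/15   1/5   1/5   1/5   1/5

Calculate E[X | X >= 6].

P(X >= 6) = 1/5 + 1/5 + 1/5 = 3/5.
E[X | X >= 6] = [6·1/5 + 7·1/5 + 8·1/5] / (3/5)
 = 21/5 / (3/5)
 = 7

7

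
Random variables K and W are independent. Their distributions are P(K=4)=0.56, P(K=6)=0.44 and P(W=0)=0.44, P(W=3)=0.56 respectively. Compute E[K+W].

E[K+W] = Σ_k Σ_w (k+w) · P(K=k)P(W=w)
 = 4·0.2464 + 7·0.3136 + 6·0.1936 + 9·0.2464
 = 0.9856 + 2.1952 + 1.1616 + 2.2176
 = 6.56

6.56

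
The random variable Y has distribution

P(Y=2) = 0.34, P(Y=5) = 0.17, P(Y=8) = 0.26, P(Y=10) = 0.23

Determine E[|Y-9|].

3.55

E[|Y-9|] = Σ |y-9|·P(Y=y)
 = 7·0.34 + 4·0.17 + 1·0.26 + 1·0.23
 = 2.38 + 0.68 + 0.26 + 0.23
 = 3.55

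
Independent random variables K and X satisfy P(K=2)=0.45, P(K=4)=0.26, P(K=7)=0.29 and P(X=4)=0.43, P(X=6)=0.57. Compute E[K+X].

9.11

E[K+X] = Σ_k Σ_x (k+x) · P(K=k)P(X=x)
 = 6·0.1935 + 8·0.2565 + 8·0.1118 + 10·0.1482 + 11·0.1247 + 13·0.1653
 = 1.161 + 2.052 + 0.8944 + 1.482 + 1.3717 + 2.1489
 = 9.11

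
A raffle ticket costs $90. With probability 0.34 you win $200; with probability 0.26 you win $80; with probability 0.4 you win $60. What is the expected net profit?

E[payout] = 200·0.34 + 80·0.26 + 60·0.4
 = 68 + 20.8 + 24
 = 112.8
Net = 112.8 - 90 = 22.8

22.8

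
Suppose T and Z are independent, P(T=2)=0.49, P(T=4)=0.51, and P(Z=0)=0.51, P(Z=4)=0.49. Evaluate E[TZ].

E[TZ] = Σ_t Σ_z tz · P(T=t)P(Z=z)
 = 0·0.2499 + 8·0.2401 + 0·0.2601 + 16·0.2499
 = 0 + 1.9208 + 0 + 3.9984
 = 5.9192

5.9192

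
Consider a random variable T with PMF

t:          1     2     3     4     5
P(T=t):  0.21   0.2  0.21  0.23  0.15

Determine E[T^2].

10.33

E[T^2] = Σ t^2·P(T=t)
 = 1·0.21 + 4·0.2 + 9·0.21 + 16·0.23 + 25·0.15
 = 0.21 + 0.8 + 1.89 + 3.68 + 3.75
 = 10.33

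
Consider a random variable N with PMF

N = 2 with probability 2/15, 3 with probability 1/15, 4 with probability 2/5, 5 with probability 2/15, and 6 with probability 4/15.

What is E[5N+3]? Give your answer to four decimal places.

E[5N+3] = Σ (5n+3)·P(N=n)
 = 13·2/15 + 18·1/15 + 23·2/5 + 28·2/15 + 33·4/15
 = 26/15 + 6/5 + 46/5 + 56/15 + 44/5
 = 74/3

24.6667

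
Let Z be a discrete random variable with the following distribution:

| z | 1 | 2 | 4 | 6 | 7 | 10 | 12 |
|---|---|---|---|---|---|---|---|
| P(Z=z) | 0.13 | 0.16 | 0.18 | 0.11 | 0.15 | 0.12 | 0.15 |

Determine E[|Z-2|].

4.14

E[|Z-2|] = Σ |z-2|·P(Z=z)
 = 1·0.13 + 0·0.16 + 2·0.18 + 4·0.11 + 5·0.15 + 8·0.12 + 10·0.15
 = 0.13 + 0 + 0.36 + 0.44 + 0.75 + 0.96 + 1.5
 = 4.14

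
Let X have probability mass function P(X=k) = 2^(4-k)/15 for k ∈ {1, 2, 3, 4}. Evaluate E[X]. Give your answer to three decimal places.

E[X] = Σ x·P(X=x)
 = 1·8/15 + 2·4/15 + 3·2/15 + 4·1/15
 = 8/15 + 8/15 + 2/5 + 4/15
 = 26/15

1.733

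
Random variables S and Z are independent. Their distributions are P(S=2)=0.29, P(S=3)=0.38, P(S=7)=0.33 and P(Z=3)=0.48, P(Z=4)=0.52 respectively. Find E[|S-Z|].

E[|S-Z|] = Σ_s Σ_z |s-z| · P(S=s)P(Z=z)
 = 1·0.1392 + 2·0.1508 + 0·0.1824 + 1·0.1976 + 4·0.1584 + 3·0.1716
 = 0.1392 + 0.3016 + 0 + 0.1976 + 0.6336 + 0.5148
 = 1.7868

1.7868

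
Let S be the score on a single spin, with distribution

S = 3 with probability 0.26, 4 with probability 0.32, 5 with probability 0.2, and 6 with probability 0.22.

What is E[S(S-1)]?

E[S(S-1)] = Σ s(s-1)·P(S=s)
 = 6·0.26 + 12·0.32 + 20·0.2 + 30·0.22
 = 1.56 + 3.84 + 4 + 6.6
 = 16

16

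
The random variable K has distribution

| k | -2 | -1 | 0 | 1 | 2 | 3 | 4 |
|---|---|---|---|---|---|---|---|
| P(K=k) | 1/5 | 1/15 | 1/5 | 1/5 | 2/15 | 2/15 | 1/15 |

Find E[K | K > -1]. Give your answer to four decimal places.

P(K > -1) = 1/5 + 1/5 + 2/15 + 2/15 + 1/15 = 11/15.
E[K | K > -1] = [0·1/5 + 1·1/5 + 2·2/15 + 3·2/15 + 4·1/15] / (11/15)
 = 17/15 / (11/15)
 = 17/11

1.5455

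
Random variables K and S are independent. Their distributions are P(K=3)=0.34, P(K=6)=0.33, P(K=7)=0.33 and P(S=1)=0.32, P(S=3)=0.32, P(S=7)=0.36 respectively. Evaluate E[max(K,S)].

5.9184

E[max(K,S)] = Σ_k Σ_s max(k,s) · P(K=k)P(S=s)
 = 3·0.1088 + 3·0.1088 + 7·0.1224 + 6·0.1056 + 6·0.1056 + 7·0.1188 + 7·0.1056 + 7·0.1056 + 7·0.1188
 = 0.3264 + 0.3264 + 0.8568 + 0.6336 + 0.6336 + 0.8316 + 0.7392 + 0.7392 + 0.8316
 = 5.9184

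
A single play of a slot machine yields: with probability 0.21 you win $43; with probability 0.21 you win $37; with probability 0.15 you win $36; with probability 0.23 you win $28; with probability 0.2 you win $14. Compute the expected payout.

E[payout] = 43·0.21 + 37·0.21 + 36·0.15 + 28·0.23 + 14·0.2
 = 9.03 + 7.77 + 5.4 + 6.44 + 2.8
 = 31.44

31.44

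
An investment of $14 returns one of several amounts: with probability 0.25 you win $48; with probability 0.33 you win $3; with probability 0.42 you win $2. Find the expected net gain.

E[payout] = 48·0.25 + 3·0.33 + 2·0.42
 = 12 + 0.99 + 0.84
 = 13.83
Net = 13.83 - 14 = -0.17

-0.17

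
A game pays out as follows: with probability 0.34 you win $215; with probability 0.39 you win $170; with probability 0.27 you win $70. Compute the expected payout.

158.3

E[payout] = 215·0.34 + 170·0.39 + 70·0.27
 = 73.1 + 66.3 + 18.9
 = 158.3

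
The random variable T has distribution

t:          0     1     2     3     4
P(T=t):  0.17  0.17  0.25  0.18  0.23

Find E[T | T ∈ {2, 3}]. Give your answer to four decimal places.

2.4186

P(T ∈ {2, 3}) = 0.25 + 0.18 = 0.43.
E[T | T ∈ {2, 3}] = [2·0.25 + 3·0.18] / 0.43
 = 1.04 / 0.43
 = 104/43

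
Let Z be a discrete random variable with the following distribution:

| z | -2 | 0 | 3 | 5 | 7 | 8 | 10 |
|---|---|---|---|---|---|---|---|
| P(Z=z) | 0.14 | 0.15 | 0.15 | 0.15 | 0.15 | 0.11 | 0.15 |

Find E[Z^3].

E[Z^3] = Σ z^3·P(Z=z)
 = (-8)·0.14 + 0·0.15 + 27·0.15 + 125·0.15 + 343·0.15 + 512·0.11 + 1000·0.15
 = (-1.12) + 0 + 4.05 + 18.75 + 51.45 + 56.32 + 150
 = 279.45

279.45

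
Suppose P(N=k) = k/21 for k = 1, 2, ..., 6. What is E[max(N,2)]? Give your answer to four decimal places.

4.3810

E[max(N,2)] = Σ max(n,2)·P(N=n)
 = 2·1/21 + 2·2/21 + 3·1/7 + 4·4/21 + 5·5/21 + 6·2/7
 = 2/21 + 4/21 + 3/7 + 16/21 + 25/21 + 12/7
 = 92/21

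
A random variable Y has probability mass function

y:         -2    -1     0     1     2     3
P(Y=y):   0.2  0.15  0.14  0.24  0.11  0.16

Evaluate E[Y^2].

3.07

E[Y^2] = Σ y^2·P(Y=y)
 = 4·0.2 + 1·0.15 + 0·0.14 + 1·0.24 + 4·0.11 + 9·0.16
 = 0.8 + 0.15 + 0 + 0.24 + 0.44 + 1.44
 = 3.07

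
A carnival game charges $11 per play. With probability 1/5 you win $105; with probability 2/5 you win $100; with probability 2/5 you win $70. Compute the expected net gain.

E[payout] = 105·1/5 + 100·2/5 + 70·2/5
 = 21 + 40 + 28
 = 89
Net = 89 - 11 = 78

78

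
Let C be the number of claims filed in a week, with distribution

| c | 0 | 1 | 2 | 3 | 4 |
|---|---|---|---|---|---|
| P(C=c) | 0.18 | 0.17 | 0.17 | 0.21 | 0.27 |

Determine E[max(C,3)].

3.27

E[max(C,3)] = Σ max(c,3)·P(C=c)
 = 3·0.18 + 3·0.17 + 3·0.17 + 3·0.21 + 4·0.27
 = 0.54 + 0.51 + 0.51 + 0.63 + 1.08
 = 3.27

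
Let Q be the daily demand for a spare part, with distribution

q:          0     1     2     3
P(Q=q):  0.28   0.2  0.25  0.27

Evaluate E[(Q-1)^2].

E[(Q-1)^2] = Σ (q-1)^2·P(Q=q)
 = 1·0.28 + 0·0.2 + 1·0.25 + 4·0.27
 = 0.28 + 0 + 0.25 + 1.08
 = 1.61

1.61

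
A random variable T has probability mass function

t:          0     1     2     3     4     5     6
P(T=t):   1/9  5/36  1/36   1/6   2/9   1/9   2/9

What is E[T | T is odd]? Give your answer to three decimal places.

P(T is odd) = 5/36 + 1/6 + 1/9 = 5/12.
E[T | T is odd] = [1·5/36 + 3·1/6 + 5·1/9] / (5/12)
 = 43/36 / (5/12)
 = 43/15

2.867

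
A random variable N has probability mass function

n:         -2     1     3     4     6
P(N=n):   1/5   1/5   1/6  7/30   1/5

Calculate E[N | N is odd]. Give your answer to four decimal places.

1.9091

P(N is odd) = 1/5 + 1/6 = 11/30.
E[N | N is odd] = [1·1/5 + 3·1/6] / (11/30)
 = 7/10 / (11/30)
 = 21/11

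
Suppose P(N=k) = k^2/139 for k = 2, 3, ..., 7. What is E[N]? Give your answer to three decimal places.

5.633

E[N] = Σ n·P(N=n)
 = 2·4/139 + 3·9/139 + 4·16/139 + 5·25/139 + 6·36/139 + 7·49/139
 = 8/139 + 27/139 + 64/139 + 125/139 + 216/139 + 343/139
 = 783/139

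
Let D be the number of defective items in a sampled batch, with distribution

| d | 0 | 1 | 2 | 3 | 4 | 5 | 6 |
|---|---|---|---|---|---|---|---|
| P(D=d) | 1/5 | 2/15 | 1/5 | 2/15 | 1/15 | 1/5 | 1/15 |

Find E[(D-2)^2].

E[(D-2)^2] = Σ (d-2)^2·P(D=d)
 = 4·1/5 + 1·2/15 + 0·1/5 + 1·2/15 + 4·1/15 + 9·1/5 + 16·1/15
 = 4/5 + 2/15 + 0 + 2/15 + 4/15 + 9/5 + 16/15
 = 21/5

4.2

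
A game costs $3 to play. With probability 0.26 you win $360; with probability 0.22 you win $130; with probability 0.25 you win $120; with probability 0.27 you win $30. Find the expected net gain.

157.3

E[payout] = 360·0.26 + 130·0.22 + 120·0.25 + 30·0.27
 = 93.6 + 28.6 + 30 + 8.1
 = 160.3
Net = 160.3 - 3 = 157.3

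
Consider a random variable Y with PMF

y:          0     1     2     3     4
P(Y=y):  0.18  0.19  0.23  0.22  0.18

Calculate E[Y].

2.03

E[Y] = Σ y·P(Y=y)
 = 0·0.18 + 1·0.19 + 2·0.23 + 3·0.22 + 4·0.18
 = 0 + 0.19 + 0.46 + 0.66 + 0.72
 = 2.03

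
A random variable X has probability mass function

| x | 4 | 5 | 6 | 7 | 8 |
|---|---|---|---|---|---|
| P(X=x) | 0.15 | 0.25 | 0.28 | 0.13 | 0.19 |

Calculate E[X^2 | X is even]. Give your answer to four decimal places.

P(X is even) = 0.15 + 0.28 + 0.19 = 0.62.
E[X^2 | X is even] = [16·0.15 + 36·0.28 + 64·0.19] / 0.62
 = 24.64 / 0.62
 = 1232/31

39.7419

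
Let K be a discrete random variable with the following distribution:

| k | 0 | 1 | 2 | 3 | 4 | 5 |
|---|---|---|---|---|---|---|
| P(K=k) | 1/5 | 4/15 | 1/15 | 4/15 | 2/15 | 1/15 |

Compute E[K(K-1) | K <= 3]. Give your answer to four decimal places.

2.1667

P(K <= 3) = 1/5 + 4/15 + 1/15 + 4/15 = 4/5.
E[K(K-1) | K <= 3] = [0·1/5 + 0·4/15 + 2·1/15 + 6·4/15] / (4/5)
 = 26/15 / (4/5)
 = 13/6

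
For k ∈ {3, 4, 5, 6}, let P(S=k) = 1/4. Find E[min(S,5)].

E[min(S,5)] = Σ min(s,5)·P(S=s)
 = 3·1/4 + 4·1/4 + 5·1/4 + 5·1/4
 = 3/4 + 1 + 5/4 + 5/4
 = 17/4

4.25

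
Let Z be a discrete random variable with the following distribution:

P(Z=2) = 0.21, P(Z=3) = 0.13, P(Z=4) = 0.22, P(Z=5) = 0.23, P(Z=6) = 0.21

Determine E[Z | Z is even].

4

P(Z is even) = 0.21 + 0.22 + 0.21 = 0.64.
E[Z | Z is even] = [2·0.21 + 4·0.22 + 6·0.21] / 0.64
 = 2.56 / 0.64
 = 4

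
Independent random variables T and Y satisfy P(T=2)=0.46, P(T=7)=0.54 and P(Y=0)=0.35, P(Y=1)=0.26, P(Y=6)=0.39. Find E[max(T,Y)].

E[max(T,Y)] = Σ_t Σ_y max(t,y) · P(T=t)P(Y=y)
 = 2·0.161 + 2·0.1196 + 6·0.1794 + 7·0.189 + 7·0.1404 + 7·0.2106
 = 0.322 + 0.2392 + 1.0764 + 1.323 + 0.9828 + 1.4742
 = 5.4176

5.4176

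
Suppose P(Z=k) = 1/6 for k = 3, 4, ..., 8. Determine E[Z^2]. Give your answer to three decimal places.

33.167

E[Z^2] = Σ z^2·P(Z=z)
 = 9·1/6 + 16·1/6 + 25·1/6 + 36·1/6 + 49·1/6 + 64·1/6
 = 3/2 + 8/3 + 25/6 + 6 + 49/6 + 32/3
 = 199/6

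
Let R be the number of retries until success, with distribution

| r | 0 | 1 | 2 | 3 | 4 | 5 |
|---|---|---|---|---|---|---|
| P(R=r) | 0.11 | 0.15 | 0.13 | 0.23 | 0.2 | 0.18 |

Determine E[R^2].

E[R^2] = Σ r^2·P(R=r)
 = 0·0.11 + 1·0.15 + 4·0.13 + 9·0.23 + 16·0.2 + 25·0.18
 = 0 + 0.15 + 0.52 + 2.07 + 3.2 + 4.5
 = 10.44

10.44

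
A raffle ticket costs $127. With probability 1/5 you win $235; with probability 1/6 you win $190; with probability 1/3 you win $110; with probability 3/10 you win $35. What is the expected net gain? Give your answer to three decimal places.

-1.167

E[payout] = 235·1/5 + 190·1/6 + 110·1/3 + 35·3/10
 = 47 + 95/3 + 110/3 + 21/2
 = 755/6
Net = 755/6 - 127 = -7/6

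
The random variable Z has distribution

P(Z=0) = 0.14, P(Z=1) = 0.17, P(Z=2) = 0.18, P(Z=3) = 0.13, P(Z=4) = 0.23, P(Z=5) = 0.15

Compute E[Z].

2.59

E[Z] = Σ z·P(Z=z)
 = 0·0.14 + 1·0.17 + 2·0.18 + 3·0.13 + 4·0.23 + 5·0.15
 = 0 + 0.17 + 0.36 + 0.39 + 0.92 + 0.75
 = 2.59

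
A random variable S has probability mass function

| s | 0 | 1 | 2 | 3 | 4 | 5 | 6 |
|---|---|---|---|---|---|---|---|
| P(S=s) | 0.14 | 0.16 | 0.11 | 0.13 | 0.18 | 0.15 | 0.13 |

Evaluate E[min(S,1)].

0.86

E[min(S,1)] = Σ min(s,1)·P(S=s)
 = 0·0.14 + 1·0.16 + 1·0.11 + 1·0.13 + 1·0.18 + 1·0.15 + 1·0.13
 = 0 + 0.16 + 0.11 + 0.13 + 0.18 + 0.15 + 0.13
 = 0.86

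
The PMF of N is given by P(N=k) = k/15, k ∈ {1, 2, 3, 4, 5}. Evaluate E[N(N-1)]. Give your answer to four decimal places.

E[N(N-1)] = Σ n(n-1)·P(N=n)
 = 0·1/15 + 2·2/15 + 6·1/5 + 12·4/15 + 20·1/3
 = 0 + 4/15 + 6/5 + 16/5 + 20/3
 = 34/3

11.3333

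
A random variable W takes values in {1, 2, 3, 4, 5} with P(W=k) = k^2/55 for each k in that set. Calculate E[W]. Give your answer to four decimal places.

4.0909

E[W] = Σ w·P(W=w)
 = 1·1/55 + 2·4/55 + 3·9/55 + 4·16/55 + 5·5/11
 = 1/55 + 8/55 + 27/55 + 64/55 + 25/11
 = 45/11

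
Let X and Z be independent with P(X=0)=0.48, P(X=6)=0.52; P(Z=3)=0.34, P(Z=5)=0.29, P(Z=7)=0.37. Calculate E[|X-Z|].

E[|X-Z|] = Σ_x Σ_z |x-z| · P(X=x)P(Z=z)
 = 3·0.1632 + 5·0.1392 + 7·0.1776 + 3·0.1768 + 1·0.1508 + 1·0.1924
 = 0.4896 + 0.696 + 1.2432 + 0.5304 + 0.1508 + 0.1924
 = 3.3024

3.3024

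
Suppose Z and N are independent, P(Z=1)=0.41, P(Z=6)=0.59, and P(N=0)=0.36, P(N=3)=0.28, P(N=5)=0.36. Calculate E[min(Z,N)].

1.82

E[min(Z,N)] = Σ_z Σ_n min(z,n) · P(Z=z)P(N=n)
 = 0·0.1476 + 1·0.1148 + 1·0.1476 + 0·0.2124 + 3·0.1652 + 5·0.2124
 = 0 + 0.1148 + 0.1476 + 0 + 0.4956 + 1.062
 = 1.82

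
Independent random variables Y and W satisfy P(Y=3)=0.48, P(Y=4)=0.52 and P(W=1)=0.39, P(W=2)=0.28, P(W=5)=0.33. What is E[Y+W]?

E[Y+W] = Σ_y Σ_w (y+w) · P(Y=y)P(W=w)
 = 4·0.1872 + 5·0.1344 + 8·0.1584 + 5·0.2028 + 6·0.1456 + 9·0.1716
 = 0.7488 + 0.672 + 1.2672 + 1.014 + 0.8736 + 1.5444
 = 6.12

6.12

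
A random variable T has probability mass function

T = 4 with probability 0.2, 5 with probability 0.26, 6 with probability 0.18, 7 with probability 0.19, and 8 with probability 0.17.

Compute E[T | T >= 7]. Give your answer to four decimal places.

P(T >= 7) = 0.19 + 0.17 = 0.36.
E[T | T >= 7] = [7·0.19 + 8·0.17] / 0.36
 = 2.69 / 0.36
 = 269/36

7.4722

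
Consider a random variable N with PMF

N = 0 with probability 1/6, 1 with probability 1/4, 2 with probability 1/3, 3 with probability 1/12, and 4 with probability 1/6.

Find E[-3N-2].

E[-3N-2] = Σ (-3n-2)·P(N=n)
 = (-2)·1/6 + (-5)·1/4 + (-8)·1/3 + (-11)·1/12 + (-14)·1/6
 = (-1/3) + (-5/4) + (-8/3) + (-11/12) + (-7/3)
 = -15/2

-7.5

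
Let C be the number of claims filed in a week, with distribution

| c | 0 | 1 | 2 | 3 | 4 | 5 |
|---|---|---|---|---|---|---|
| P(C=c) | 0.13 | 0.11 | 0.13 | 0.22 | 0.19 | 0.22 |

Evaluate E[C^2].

E[C^2] = Σ c^2·P(C=c)
 = 0·0.13 + 1·0.11 + 4·0.13 + 9·0.22 + 16·0.19 + 25·0.22
 = 0 + 0.11 + 0.52 + 1.98 + 3.04 + 5.5
 = 11.15

11.15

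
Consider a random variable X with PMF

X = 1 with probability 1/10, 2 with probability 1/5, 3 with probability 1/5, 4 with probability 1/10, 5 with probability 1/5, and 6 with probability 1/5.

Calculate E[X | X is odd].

3.4

P(X is odd) = 1/10 + 1/5 + 1/5 = 1/2.
E[X | X is odd] = [1·1/10 + 3·1/5 + 5·1/5] / (1/2)
 = 17/10 / (1/2)
 = 17/5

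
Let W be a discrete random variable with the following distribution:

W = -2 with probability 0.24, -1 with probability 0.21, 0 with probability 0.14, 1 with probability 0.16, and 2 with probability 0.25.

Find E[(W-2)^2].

6.45

E[(W-2)^2] = Σ (w-2)^2·P(W=w)
 = 16·0.24 + 9·0.21 + 4·0.14 + 1·0.16 + 0·0.25
 = 3.84 + 1.89 + 0.56 + 0.16 + 0
 = 6.45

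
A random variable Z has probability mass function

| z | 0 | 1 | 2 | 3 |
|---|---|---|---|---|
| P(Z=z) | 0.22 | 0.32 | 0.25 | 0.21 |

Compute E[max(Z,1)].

E[max(Z,1)] = Σ max(z,1)·P(Z=z)
 = 1·0.22 + 1·0.32 + 2·0.25 + 3·0.21
 = 0.22 + 0.32 + 0.5 + 0.63
 = 1.67

1.67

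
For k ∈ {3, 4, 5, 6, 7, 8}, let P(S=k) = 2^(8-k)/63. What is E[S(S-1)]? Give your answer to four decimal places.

E[S(S-1)] = Σ s(s-1)·P(S=s)
 = 6·32/63 + 12·16/63 + 20·8/63 + 30·4/63 + 42·2/63 + 56·1/63
 = 64/21 + 64/21 + 160/63 + 40/21 + 4/3 + 8/9
 = 268/21

12.7619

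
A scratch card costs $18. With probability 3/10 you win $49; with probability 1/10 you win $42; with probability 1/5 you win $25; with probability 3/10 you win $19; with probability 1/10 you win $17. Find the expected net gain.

13.3

E[payout] = 49·3/10 + 42·1/10 + 25·1/5 + 19·3/10 + 17·1/10
 = 147/10 + 21/5 + 5 + 57/10 + 17/10
 = 313/10
Net = 313/10 - 18 = 133/10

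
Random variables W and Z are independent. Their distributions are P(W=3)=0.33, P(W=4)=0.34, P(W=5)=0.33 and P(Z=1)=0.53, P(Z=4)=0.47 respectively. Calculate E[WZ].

9.64

E[WZ] = Σ_w Σ_z wz · P(W=w)P(Z=z)
 = 3·0.1749 + 12·0.1551 + 4·0.1802 + 16·0.1598 + 5·0.1749 + 20·0.1551
 = 0.5247 + 1.8612 + 0.7208 + 2.5568 + 0.8745 + 3.102
 = 9.64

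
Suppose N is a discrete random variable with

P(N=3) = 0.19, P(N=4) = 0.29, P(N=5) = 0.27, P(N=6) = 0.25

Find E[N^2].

E[N^2] = Σ n^2·P(N=n)
 = 9·0.19 + 16·0.29 + 25·0.27 + 36·0.25
 = 1.71 + 4.64 + 6.75 + 9
 = 22.1

22.1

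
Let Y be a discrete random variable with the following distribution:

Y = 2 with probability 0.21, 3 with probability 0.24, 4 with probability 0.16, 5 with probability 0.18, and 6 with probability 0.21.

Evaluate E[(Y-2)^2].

5.86

E[(Y-2)^2] = Σ (y-2)^2·P(Y=y)
 = 0·0.21 + 1·0.24 + 4·0.16 + 9·0.18 + 16·0.21
 = 0 + 0.24 + 0.64 + 1.62 + 3.36
 = 5.86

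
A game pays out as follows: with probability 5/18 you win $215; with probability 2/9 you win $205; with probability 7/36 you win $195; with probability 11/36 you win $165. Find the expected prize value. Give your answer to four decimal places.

E[payout] = 215·5/18 + 205·2/9 + 195·7/36 + 165·11/36
 = 1075/18 + 410/9 + 455/12 + 605/12
 = 3485/18

193.6111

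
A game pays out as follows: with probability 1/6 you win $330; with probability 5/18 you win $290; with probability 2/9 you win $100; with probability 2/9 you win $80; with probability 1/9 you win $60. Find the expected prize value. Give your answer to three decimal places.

182.222

E[payout] = 330·1/6 + 290·5/18 + 100·2/9 + 80·2/9 + 60·1/9
 = 55 + 725/9 + 200/9 + 160/9 + 20/3
 = 1640/9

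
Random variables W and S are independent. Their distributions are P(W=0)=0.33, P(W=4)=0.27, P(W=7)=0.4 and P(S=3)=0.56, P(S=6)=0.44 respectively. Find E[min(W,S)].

2.6568

E[min(W,S)] = Σ_w Σ_s min(w,s) · P(W=w)P(S=s)
 = 0·0.1848 + 0·0.1452 + 3·0.1512 + 4·0.1188 + 3·0.224 + 6·0.176
 = 0 + 0 + 0.4536 + 0.4752 + 0.672 + 1.056
 = 2.6568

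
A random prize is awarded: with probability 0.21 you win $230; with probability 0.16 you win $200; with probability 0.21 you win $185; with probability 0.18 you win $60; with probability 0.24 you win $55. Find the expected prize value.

143.15

E[payout] = 230·0.21 + 200·0.16 + 185·0.21 + 60·0.18 + 55·0.24
 = 48.3 + 32 + 38.85 + 10.8 + 13.2
 = 143.15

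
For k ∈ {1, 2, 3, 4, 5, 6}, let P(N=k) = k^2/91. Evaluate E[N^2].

25

E[N^2] = Σ n^2·P(N=n)
 = 1·1/91 + 4·4/91 + 9·9/91 + 16·16/91 + 25·25/91 + 36·36/91
 = 1/91 + 16/91 + 81/91 + 256/91 + 625/91 + 1296/91
 = 25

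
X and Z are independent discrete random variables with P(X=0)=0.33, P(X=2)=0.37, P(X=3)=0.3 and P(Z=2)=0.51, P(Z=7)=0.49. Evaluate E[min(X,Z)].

1.487

E[min(X,Z)] = Σ_x Σ_z min(x,z) · P(X=x)P(Z=z)
 = 0·0.1683 + 0·0.1617 + 2·0.1887 + 2·0.1813 + 2·0.153 + 3·0.147
 = 0 + 0 + 0.3774 + 0.3626 + 0.306 + 0.441
 = 1.487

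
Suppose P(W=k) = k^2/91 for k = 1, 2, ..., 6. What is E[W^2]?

25

E[W^2] = Σ w^2·P(W=w)
 = 1·1/91 + 4·4/91 + 9·9/91 + 16·16/91 + 25·25/91 + 36·36/91
 = 1/91 + 16/91 + 81/91 + 256/91 + 625/91 + 1296/91
 = 25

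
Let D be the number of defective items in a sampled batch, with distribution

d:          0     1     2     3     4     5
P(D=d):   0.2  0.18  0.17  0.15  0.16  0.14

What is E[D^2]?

8.27

E[D^2] = Σ d^2·P(D=d)
 = 0·0.2 + 1·0.18 + 4·0.17 + 9·0.15 + 16·0.16 + 25·0.14
 = 0 + 0.18 + 0.68 + 1.35 + 2.56 + 3.5
 = 8.27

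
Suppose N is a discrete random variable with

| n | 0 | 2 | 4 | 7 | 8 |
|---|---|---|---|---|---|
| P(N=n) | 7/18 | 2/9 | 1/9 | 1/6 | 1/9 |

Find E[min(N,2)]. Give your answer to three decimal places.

E[min(N,2)] = Σ min(n,2)·P(N=n)
 = 0·7/18 + 2·2/9 + 2·1/9 + 2·1/6 + 2·1/9
 = 0 + 4/9 + 2/9 + 1/3 + 2/9
 = 11/9

1.222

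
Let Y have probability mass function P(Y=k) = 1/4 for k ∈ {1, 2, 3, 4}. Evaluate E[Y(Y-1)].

5

E[Y(Y-1)] = Σ y(y-1)·P(Y=y)
 = 0·1/4 + 2·1/4 + 6·1/4 + 12·1/4
 = 0 + 1/2 + 3/2 + 3
 = 5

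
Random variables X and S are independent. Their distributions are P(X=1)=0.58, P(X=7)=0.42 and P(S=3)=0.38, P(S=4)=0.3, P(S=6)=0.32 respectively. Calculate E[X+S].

E[X+S] = Σ_x Σ_s (x+s) · P(X=x)P(S=s)
 = 4·0.2204 + 5·0.174 + 7·0.1856 + 10·0.1596 + 11·0.126 + 13·0.1344
 = 0.8816 + 0.87 + 1.2992 + 1.596 + 1.386 + 1.7472
 = 7.78

7.78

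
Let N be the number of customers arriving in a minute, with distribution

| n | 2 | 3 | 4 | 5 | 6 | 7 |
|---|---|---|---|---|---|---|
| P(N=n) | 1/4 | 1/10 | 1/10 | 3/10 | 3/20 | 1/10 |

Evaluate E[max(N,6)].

E[max(N,6)] = Σ max(n,6)·P(N=n)
 = 6·1/4 + 6·1/10 + 6·1/10 + 6·3/10 + 6·3/20 + 7·1/10
 = 3/2 + 3/5 + 3/5 + 9/5 + 9/10 + 7/10
 = 61/10

6.1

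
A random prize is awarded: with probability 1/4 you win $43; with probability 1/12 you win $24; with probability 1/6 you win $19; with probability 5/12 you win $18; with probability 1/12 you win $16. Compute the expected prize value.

24.75

E[payout] = 43·1/4 + 24·1/12 + 19·1/6 + 18·5/12 + 16·1/12
 = 43/4 + 2 + 19/6 + 15/2 + 4/3
 = 99/4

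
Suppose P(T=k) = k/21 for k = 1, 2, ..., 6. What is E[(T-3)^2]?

4

E[(T-3)^2] = Σ (t-3)^2·P(T=t)
 = 4·1/21 + 1·2/21 + 0·1/7 + 1·4/21 + 4·5/21 + 9·2/7
 = 4/21 + 2/21 + 0 + 4/21 + 20/21 + 18/7
 = 4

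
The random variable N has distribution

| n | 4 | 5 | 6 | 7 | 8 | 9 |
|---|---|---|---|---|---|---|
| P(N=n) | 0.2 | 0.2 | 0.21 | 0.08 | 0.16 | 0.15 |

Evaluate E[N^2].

E[N^2] = Σ n^2·P(N=n)
 = 16·0.2 + 25·0.2 + 36·0.21 + 49·0.08 + 64·0.16 + 81·0.15
 = 3.2 + 5 + 7.56 + 3.92 + 10.24 + 12.15
 = 42.07

42.07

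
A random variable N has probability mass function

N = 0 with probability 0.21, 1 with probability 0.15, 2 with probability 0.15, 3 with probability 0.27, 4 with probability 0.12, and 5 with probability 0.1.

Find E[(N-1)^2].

4.12

E[(N-1)^2] = Σ (n-1)^2·P(N=n)
 = 1·0.21 + 0·0.15 + 1·0.15 + 4·0.27 + 9·0.12 + 16·0.1
 = 0.21 + 0 + 0.15 + 1.08 + 1.08 + 1.6
 = 4.12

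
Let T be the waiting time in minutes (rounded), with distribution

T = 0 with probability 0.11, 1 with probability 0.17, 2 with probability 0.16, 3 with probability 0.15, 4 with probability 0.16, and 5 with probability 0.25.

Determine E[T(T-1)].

8.14

E[T(T-1)] = Σ t(t-1)·P(T=t)
 = 0·0.11 + 0·0.17 + 2·0.16 + 6·0.15 + 12·0.16 + 20·0.25
 = 0 + 0 + 0.32 + 0.9 + 1.92 + 5
 = 8.14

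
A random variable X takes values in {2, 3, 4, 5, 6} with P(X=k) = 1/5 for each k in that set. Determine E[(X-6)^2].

E[(X-6)^2] = Σ (x-6)^2·P(X=x)
 = 16·1/5 + 9·1/5 + 4·1/5 + 1·1/5 + 0·1/5
 = 16/5 + 9/5 + 4/5 + 1/5 + 0
 = 6

6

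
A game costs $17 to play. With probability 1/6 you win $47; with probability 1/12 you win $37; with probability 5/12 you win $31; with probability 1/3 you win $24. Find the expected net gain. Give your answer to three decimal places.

E[payout] = 47·1/6 + 37·1/12 + 31·5/12 + 24·1/3
 = 47/6 + 37/12 + 155/12 + 8
 = 191/6
Net = 191/6 - 17 = 89/6

14.833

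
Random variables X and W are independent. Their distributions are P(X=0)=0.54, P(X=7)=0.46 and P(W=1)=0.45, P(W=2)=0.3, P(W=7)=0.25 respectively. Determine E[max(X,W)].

E[max(X,W)] = Σ_x Σ_w max(x,w) · P(X=x)P(W=w)
 = 1·0.243 + 2·0.162 + 7·0.135 + 7·0.207 + 7·0.138 + 7·0.115
 = 0.243 + 0.324 + 0.945 + 1.449 + 0.966 + 0.805
 = 4.732

4.732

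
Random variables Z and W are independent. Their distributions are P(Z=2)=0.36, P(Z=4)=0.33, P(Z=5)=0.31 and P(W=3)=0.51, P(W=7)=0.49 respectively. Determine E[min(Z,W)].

3.1055

E[min(Z,W)] = Σ_z Σ_w min(z,w) · P(Z=z)P(W=w)
 = 2·0.1836 + 2·0.1764 + 3·0.1683 + 4·0.1617 + 3·0.1581 + 5·0.1519
 = 0.3672 + 0.3528 + 0.5049 + 0.6468 + 0.4743 + 0.7595
 = 3.1055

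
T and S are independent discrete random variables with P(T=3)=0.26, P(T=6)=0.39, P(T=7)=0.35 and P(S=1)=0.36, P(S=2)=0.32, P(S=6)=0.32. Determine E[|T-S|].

3.1492

E[|T-S|] = Σ_t Σ_s |t-s| · P(T=t)P(S=s)
 = 2·0.0936 + 1·0.0832 + 3·0.0832 + 5·0.1404 + 4·0.1248 + 0·0.1248 + 6·0.126 + 5·0.112 + 1·0.112
 = 0.1872 + 0.0832 + 0.2496 + 0.702 + 0.4992 + 0 + 0.756 + 0.56 + 0.112
 = 3.1492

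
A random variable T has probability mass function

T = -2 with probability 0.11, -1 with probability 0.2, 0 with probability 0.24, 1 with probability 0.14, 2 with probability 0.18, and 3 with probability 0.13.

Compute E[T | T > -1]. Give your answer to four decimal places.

1.2899

P(T > -1) = 0.24 + 0.14 + 0.18 + 0.13 = 0.69.
E[T | T > -1] = [0·0.24 + 1·0.14 + 2·0.18 + 3·0.13] / 0.69
 = 0.89 / 0.69
 = 89/69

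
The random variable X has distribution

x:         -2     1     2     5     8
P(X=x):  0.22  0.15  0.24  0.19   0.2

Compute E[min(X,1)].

E[min(X,1)] = Σ min(x,1)·P(X=x)
 = (-2)·0.22 + 1·0.15 + 1·0.24 + 1·0.19 + 1·0.2
 = (-0.44) + 0.15 + 0.24 + 0.19 + 0.2
 = 0.34

0.34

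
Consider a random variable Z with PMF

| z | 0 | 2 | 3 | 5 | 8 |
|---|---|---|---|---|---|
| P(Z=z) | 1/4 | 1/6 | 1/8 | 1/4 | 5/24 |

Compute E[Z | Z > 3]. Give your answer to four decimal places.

P(Z > 3) = 1/4 + 5/24 = 11/24.
E[Z | Z > 3] = [5·1/4 + 8·5/24] / (11/24)
 = 35/12 / (11/24)
 = 70/11

6.3636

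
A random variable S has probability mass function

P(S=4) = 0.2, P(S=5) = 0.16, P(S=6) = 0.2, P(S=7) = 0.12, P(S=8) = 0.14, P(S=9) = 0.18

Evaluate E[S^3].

320.06

E[S^3] = Σ s^3·P(S=s)
 = 64·0.2 + 125·0.16 + 216·0.2 + 343·0.12 + 512·0.14 + 729·0.18
 = 12.8 + 20 + 43.2 + 41.16 + 71.68 + 131.22
 = 320.06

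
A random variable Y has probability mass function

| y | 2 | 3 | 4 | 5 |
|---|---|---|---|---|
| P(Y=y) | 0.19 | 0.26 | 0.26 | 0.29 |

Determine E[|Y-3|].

1.03

E[|Y-3|] = Σ |y-3|·P(Y=y)
 = 1·0.19 + 0·0.26 + 1·0.26 + 2·0.29
 = 0.19 + 0 + 0.26 + 0.58
 = 1.03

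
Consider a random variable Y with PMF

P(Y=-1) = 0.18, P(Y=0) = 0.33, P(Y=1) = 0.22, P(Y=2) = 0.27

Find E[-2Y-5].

-6.16

E[-2Y-5] = Σ (-2y-5)·P(Y=y)
 = (-3)·0.18 + (-5)·0.33 + (-7)·0.22 + (-9)·0.27
 = (-0.54) + (-1.65) + (-1.54) + (-2.43)
 = -6.16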